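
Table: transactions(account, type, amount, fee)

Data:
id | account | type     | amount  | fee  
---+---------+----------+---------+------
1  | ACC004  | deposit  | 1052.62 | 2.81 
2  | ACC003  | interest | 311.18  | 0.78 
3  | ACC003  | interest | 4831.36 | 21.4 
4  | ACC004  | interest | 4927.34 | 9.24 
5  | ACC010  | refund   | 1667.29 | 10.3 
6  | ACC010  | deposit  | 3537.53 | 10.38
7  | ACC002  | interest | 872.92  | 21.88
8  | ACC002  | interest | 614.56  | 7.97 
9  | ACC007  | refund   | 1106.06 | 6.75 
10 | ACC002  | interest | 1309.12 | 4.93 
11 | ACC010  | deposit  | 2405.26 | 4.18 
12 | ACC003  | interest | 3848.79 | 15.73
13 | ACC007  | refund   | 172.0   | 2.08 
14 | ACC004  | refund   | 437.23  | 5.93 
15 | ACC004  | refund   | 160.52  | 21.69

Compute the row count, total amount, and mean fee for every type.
SELECT type,
       COUNT(*) as cnt,
       SUM(amount) as total_amount,
       AVG(fee) as avg_fee
FROM transactions
GROUP BY type

Result:
  deposit: 3 records, 6995.41 total amount, 5.79 avg fee
  interest: 7 records, 16715.27 total amount, 11.70 avg fee
  refund: 5 records, 3543.10 total amount, 9.35 avg fee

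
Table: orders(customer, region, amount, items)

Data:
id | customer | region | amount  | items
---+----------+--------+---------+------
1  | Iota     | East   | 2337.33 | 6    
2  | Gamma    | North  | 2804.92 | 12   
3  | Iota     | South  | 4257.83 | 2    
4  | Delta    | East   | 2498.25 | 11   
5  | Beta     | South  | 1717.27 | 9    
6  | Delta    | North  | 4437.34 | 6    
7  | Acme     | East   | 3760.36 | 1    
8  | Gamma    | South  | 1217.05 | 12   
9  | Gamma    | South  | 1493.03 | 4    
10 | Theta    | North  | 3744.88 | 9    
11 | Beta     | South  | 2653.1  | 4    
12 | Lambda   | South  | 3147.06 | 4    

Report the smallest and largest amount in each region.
SELECT region, MIN(amount), MAX(amount)
FROM orders
GROUP BY region

Result:
  East: min=2337.33, max=3760.36
  North: min=2804.92, max=4437.34
  South: min=1217.05, max=4257.83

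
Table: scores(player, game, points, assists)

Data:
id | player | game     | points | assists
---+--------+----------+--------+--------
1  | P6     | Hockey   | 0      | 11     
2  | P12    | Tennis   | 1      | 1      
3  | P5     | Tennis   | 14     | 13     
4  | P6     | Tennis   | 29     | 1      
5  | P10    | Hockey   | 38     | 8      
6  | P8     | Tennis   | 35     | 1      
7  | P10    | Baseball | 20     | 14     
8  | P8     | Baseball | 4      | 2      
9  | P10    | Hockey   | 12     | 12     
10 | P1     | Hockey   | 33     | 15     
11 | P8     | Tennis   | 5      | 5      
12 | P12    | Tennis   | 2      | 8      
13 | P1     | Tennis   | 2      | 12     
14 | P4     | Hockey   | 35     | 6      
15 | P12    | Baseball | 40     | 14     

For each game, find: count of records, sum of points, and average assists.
SELECT game,
       COUNT(*) as cnt,
       SUM(points) as total_points,
       AVG(assists) as avg_assists
FROM scores
GROUP BY game

Result:
  Baseball: 3 records, 64 total points, 10.00 avg assists
  Hockey: 5 records, 118 total points, 10.40 avg assists
  Tennis: 7 records, 88 total points, 5.86 avg assists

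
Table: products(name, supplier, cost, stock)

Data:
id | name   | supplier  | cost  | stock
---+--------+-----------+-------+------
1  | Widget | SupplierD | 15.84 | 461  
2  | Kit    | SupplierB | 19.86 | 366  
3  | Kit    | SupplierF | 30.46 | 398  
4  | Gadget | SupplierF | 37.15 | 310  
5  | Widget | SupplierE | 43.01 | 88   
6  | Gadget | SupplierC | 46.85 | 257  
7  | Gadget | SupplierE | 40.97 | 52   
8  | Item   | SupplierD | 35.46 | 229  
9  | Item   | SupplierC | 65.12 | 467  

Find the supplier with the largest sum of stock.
SELECT supplier, SUM(stock) as val
FROM products
GROUP BY supplier
ORDER BY val DESC
LIMIT 1

Result: SupplierC with sum(stock) = 724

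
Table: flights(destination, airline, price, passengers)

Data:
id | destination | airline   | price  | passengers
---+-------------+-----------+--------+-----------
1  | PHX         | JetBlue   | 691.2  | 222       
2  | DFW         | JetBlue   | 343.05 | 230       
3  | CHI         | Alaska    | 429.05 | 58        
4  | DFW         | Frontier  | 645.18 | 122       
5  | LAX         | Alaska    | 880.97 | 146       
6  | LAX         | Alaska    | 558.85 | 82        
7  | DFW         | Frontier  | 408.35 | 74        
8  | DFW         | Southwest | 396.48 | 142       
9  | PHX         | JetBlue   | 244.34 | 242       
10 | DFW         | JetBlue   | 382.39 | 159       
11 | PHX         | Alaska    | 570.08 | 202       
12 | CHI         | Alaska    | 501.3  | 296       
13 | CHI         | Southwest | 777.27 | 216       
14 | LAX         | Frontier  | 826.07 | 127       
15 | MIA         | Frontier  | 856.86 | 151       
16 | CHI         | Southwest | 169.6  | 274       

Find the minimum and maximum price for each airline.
SELECT airline, MIN(price), MAX(price)
FROM flights
GROUP BY airline

Result:
  Alaska: min=429.05, max=880.97
  Frontier: min=408.35, max=856.86
  JetBlue: min=244.34, max=691.20
  Southwest: min=169.60, max=777.27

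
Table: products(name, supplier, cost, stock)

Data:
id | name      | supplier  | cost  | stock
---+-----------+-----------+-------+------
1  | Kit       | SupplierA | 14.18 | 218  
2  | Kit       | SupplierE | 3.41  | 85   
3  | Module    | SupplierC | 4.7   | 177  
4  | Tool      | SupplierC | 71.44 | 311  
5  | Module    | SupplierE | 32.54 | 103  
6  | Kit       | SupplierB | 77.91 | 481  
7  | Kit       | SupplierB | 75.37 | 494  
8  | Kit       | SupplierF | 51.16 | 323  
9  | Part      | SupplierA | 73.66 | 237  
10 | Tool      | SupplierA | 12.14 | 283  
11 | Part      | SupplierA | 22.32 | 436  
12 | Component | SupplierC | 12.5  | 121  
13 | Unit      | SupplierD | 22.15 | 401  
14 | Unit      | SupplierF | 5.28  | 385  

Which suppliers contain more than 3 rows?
SELECT supplier, COUNT(*) as cnt
FROM products
GROUP BY supplier
HAVING COUNT(*) > 3

Result:
  SupplierA: 4

Note: HAVING filters groups after aggregation, WHERE filters rows before.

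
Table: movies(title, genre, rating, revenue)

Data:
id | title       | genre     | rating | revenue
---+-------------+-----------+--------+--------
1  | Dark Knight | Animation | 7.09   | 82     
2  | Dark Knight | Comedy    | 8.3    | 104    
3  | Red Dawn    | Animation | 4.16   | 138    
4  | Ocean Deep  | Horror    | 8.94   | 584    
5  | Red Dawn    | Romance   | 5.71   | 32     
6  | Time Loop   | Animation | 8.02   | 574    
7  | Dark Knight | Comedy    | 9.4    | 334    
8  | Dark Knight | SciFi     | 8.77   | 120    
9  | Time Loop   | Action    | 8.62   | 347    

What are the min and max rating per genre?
SELECT genre, MIN(rating), MAX(rating)
FROM movies
GROUP BY genre

Result:
  Action: min=8.62, max=8.62
  Animation: min=4.16, max=8.02
  Comedy: min=8.30, max=9.40
  Horror: min=8.94, max=8.94
  Romance: min=5.71, max=5.71
  SciFi: min=8.77, max=8.77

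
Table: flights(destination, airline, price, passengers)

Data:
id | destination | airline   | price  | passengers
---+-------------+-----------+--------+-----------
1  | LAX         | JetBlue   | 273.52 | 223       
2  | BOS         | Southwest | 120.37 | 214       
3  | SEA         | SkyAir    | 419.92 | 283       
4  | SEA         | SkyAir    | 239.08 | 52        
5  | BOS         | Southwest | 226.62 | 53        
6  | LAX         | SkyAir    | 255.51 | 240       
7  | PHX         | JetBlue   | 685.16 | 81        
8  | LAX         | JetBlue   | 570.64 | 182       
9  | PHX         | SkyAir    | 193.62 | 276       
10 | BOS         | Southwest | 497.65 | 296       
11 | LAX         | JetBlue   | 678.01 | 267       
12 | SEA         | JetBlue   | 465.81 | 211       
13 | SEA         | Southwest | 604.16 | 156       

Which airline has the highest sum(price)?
SELECT airline, SUM(price) as val
FROM flights
GROUP BY airline
ORDER BY val DESC
LIMIT 1

Result: JetBlue with sum(price) = 2673.14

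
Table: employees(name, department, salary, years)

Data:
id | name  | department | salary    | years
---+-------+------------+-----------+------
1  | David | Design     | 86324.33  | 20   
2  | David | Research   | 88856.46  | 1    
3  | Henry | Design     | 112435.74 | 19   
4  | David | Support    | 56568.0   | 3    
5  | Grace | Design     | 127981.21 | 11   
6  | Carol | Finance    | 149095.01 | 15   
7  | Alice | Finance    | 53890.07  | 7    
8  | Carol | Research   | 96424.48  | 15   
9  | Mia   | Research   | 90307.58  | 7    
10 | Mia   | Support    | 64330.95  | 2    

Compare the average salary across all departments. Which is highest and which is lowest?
SELECT department, AVG(salary)
FROM employees
GROUP BY department
ORDER BY AVG(salary)

All groups:
  Support: 60449.48
  Research: 91862.84
  Finance: 101492.54
  Design: 108913.76

Highest: Design (108913.76)
Lowest: Support (60449.48)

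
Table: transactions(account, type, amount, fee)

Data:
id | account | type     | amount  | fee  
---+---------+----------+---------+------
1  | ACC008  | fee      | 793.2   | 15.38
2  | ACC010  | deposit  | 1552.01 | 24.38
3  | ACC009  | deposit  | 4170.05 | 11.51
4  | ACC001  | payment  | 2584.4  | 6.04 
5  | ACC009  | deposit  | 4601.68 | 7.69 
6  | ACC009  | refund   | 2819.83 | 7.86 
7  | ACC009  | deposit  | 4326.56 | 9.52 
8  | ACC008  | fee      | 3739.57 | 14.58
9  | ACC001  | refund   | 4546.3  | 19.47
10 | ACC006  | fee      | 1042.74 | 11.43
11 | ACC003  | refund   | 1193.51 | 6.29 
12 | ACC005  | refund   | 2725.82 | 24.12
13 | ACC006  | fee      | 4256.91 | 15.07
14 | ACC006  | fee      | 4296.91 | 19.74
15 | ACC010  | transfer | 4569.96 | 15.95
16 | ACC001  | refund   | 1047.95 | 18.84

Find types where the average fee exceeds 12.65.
SELECT type, AVG(fee)
FROM transactions
GROUP BY type
HAVING AVG(fee) > 12.65

Result:
  deposit: avg=13.28
  fee: avg=15.24
  refund: avg=15.32
  transfer: avg=15.95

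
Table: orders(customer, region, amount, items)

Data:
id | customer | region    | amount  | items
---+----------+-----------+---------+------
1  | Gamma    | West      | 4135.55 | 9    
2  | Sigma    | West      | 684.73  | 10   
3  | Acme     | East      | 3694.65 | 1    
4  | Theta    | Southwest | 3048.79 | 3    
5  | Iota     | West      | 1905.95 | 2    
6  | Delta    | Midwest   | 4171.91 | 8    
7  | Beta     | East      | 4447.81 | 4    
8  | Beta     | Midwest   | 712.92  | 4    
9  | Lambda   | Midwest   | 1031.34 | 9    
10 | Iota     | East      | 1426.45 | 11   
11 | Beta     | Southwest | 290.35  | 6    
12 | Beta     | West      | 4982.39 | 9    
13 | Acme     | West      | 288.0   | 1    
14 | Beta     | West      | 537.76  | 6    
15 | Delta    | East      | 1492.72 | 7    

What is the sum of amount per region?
SELECT region, SUM(amount) as result
FROM orders
GROUP BY region

Result:
  East: 11061.63
  Midwest: 5916.17
  Southwest: 3339.14
  West: 12534.38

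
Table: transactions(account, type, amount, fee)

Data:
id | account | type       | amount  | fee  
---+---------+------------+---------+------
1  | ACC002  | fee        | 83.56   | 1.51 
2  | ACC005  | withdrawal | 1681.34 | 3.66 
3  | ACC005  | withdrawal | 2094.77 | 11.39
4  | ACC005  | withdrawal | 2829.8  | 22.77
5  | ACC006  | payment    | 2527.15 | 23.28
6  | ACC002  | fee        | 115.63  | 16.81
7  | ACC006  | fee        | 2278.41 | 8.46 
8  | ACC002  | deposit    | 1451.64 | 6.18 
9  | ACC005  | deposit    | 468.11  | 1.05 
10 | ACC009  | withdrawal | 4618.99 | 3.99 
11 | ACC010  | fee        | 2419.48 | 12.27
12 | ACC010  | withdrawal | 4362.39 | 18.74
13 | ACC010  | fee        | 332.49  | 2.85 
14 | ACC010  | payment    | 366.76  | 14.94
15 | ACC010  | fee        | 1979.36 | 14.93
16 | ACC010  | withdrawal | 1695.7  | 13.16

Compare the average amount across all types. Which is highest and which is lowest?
SELECT type, AVG(amount)
FROM transactions
GROUP BY type
ORDER BY AVG(amount)

All groups:
  deposit: 959.88
  fee: 1201.49
  payment: 1446.96
  withdrawal: 2880.50

Highest: withdrawal (2880.50)
Lowest: deposit (959.88)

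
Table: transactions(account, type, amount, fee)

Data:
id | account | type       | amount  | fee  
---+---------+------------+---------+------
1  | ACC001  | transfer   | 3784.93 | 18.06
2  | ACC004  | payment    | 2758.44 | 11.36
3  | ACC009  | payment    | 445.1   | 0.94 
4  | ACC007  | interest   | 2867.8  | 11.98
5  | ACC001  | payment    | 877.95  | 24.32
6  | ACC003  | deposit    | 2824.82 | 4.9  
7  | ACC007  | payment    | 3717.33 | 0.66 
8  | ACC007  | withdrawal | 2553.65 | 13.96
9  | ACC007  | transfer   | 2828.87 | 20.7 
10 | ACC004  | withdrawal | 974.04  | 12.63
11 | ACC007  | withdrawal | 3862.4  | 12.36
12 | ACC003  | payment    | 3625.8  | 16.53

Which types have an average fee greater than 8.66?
SELECT type, AVG(fee)
FROM transactions
GROUP BY type
HAVING AVG(fee) > 8.66

Result:
  interest: avg=11.98
  payment: avg=10.76
  transfer: avg=19.38
  withdrawal: avg=12.98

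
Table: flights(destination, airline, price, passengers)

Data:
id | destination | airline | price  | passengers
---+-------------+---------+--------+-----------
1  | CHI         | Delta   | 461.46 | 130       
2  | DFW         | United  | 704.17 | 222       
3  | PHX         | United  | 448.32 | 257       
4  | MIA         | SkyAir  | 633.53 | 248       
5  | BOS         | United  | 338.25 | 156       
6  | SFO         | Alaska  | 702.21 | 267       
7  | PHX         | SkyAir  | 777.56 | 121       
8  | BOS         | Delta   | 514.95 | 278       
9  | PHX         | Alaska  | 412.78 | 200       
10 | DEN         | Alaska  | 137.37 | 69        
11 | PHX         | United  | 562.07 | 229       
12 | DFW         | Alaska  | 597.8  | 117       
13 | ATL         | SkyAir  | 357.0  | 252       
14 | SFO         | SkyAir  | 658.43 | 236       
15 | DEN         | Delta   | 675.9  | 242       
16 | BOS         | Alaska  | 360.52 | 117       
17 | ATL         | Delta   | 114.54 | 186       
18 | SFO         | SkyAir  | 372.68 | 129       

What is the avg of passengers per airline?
SELECT airline, AVG(passengers) as result
FROM flights
GROUP BY airline

Result:
  Alaska: 154.00
  Delta: 209.00
  SkyAir: 197.20
  United: 216.00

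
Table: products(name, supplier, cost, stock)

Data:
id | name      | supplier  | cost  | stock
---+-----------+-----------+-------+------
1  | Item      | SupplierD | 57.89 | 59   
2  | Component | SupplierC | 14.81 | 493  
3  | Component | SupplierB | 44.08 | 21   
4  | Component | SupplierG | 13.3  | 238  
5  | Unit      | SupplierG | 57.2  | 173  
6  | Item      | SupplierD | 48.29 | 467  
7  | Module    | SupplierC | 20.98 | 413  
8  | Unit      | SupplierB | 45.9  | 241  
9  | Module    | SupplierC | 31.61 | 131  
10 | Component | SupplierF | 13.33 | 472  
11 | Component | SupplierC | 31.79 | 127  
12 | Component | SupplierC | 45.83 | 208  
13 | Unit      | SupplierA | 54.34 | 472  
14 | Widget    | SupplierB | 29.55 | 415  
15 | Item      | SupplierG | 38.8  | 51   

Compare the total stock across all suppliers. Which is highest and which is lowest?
SELECT supplier, SUM(stock)
FROM products
GROUP BY supplier
ORDER BY SUM(stock)

All groups:
  SupplierG: 462
  SupplierA: 472
  SupplierF: 472
  SupplierD: 526
  SupplierB: 677
  SupplierC: 1372

Highest: SupplierC (1372)
Lowest: SupplierG (462)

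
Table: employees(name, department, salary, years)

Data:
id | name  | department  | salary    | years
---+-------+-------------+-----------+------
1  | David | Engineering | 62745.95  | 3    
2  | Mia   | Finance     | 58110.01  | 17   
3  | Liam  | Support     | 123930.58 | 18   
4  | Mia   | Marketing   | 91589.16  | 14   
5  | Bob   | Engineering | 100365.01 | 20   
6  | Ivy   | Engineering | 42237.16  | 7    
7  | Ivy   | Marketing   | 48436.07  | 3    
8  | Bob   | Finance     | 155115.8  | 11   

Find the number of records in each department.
SELECT department, COUNT(*) as count
FROM employees
GROUP BY department

Result:
  Engineering: 3
  Finance: 2
  Marketing: 2
  Support: 1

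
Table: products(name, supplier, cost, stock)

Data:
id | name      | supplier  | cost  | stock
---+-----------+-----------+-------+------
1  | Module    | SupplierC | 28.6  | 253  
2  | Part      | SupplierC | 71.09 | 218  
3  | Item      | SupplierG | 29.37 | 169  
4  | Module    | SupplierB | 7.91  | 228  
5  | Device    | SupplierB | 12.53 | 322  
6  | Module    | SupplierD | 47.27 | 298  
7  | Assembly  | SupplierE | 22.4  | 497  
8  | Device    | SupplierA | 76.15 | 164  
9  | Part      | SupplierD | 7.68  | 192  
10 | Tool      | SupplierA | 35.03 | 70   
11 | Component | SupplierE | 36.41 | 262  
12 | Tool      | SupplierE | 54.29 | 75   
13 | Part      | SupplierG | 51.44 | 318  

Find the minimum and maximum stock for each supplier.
SELECT supplier, MIN(stock), MAX(stock)
FROM products
GROUP BY supplier

Result:
  SupplierA: min=70, max=164
  SupplierB: min=228, max=322
  SupplierC: min=218, max=253
  SupplierD: min=192, max=298
  SupplierE: min=75, max=497
  SupplierG: min=169, max=318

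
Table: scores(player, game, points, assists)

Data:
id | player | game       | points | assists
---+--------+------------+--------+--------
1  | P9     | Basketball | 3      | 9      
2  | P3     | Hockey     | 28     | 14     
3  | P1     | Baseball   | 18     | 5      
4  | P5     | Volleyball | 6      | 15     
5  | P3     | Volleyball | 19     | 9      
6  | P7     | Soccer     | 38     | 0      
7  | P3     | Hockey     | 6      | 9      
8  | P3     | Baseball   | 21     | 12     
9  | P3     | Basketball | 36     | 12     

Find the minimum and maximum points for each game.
SELECT game, MIN(points), MAX(points)
FROM scores
GROUP BY game

Result:
  Baseball: min=18, max=21
  Basketball: min=3, max=36
  Hockey: min=6, max=28
  Soccer: min=38, max=38
  Volleyball: min=6, max=19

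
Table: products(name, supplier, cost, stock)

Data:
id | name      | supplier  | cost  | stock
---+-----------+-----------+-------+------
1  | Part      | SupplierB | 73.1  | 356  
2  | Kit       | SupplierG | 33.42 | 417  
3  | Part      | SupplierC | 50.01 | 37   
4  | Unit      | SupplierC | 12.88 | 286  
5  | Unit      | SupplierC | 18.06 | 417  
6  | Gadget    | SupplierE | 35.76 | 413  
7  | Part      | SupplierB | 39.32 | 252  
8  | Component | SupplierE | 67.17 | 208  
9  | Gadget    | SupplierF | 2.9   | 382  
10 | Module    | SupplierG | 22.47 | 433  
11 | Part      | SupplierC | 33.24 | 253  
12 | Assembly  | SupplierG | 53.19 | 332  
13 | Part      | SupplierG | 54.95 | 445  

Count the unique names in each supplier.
SELECT supplier, COUNT(DISTINCT name)
FROM products
GROUP BY supplier

Result:
  SupplierB: 1 distinct
  SupplierC: 2 distinct
  SupplierE: 2 distinct
  SupplierF: 1 distinct
  SupplierG: 4 distinct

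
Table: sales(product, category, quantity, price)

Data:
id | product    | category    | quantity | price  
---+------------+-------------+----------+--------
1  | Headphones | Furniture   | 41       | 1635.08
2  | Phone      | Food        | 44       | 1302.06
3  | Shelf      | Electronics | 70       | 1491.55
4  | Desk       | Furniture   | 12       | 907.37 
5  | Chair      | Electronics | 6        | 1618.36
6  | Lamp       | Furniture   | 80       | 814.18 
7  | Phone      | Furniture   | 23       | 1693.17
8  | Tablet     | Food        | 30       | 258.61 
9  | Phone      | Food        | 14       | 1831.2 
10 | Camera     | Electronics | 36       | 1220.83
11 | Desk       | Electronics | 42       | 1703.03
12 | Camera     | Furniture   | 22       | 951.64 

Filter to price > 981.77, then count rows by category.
SELECT category, COUNT(*)
FROM sales
WHERE price > 981.77
GROUP BY category

Note: WHERE filters rows before grouping.

Result:
  Electronics: 4
  Food: 2
  Furniture: 2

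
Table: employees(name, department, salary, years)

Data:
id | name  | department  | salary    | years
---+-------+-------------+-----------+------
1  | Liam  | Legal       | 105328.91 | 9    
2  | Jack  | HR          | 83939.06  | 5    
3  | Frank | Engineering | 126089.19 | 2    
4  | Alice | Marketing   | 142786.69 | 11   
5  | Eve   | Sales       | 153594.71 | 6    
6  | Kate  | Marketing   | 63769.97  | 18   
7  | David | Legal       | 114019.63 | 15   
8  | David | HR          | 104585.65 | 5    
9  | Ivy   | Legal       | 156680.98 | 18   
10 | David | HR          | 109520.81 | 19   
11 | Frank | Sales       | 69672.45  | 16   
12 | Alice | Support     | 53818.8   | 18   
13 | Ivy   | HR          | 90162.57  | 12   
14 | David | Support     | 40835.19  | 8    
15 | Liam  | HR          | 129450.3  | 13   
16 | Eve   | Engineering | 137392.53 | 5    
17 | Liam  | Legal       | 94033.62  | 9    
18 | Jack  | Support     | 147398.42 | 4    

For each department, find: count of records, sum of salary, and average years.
SELECT department,
       COUNT(*) as cnt,
       SUM(salary) as total_salary,
       AVG(years) as avg_years
FROM employees
GROUP BY department

Result:
  Engineering: 2 records, 263481.72 total salary, 3.50 avg years
  HR: 5 records, 517658.39 total salary, 10.80 avg years
  Legal: 4 records, 470063.14 total salary, 12.75 avg years
  Marketing: 2 records, 206556.66 total salary, 14.50 avg years
  Sales: 2 records, 223267.16 total salary, 11.00 avg years
  Support: 3 records, 242052.41 total salary, 10.00 avg years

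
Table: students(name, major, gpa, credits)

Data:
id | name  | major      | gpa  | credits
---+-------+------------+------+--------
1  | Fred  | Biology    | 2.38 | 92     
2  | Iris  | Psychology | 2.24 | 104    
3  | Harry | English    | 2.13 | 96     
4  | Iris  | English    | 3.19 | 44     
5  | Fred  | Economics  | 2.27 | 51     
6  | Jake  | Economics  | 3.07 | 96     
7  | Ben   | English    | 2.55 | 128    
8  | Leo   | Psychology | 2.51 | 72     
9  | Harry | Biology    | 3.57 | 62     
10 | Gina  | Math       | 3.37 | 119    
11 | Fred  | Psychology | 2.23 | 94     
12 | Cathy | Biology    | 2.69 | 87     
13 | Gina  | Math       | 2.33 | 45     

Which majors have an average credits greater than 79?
SELECT major, AVG(credits)
FROM students
GROUP BY major
HAVING AVG(credits) > 79

Result:
  Biology: avg=80.33
  English: avg=89.33
  Math: avg=82.00
  Psychology: avg=90.00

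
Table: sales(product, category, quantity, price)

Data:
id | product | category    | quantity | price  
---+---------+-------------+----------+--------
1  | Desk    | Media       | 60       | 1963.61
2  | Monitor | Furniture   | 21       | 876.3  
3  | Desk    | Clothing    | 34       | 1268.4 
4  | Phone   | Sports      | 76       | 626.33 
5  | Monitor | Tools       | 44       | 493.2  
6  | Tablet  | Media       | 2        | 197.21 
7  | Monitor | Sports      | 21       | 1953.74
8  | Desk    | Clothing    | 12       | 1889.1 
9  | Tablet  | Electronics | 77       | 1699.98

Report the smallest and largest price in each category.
SELECT category, MIN(price), MAX(price)
FROM sales
GROUP BY category

Result:
  Clothing: min=1268.40, max=1889.10
  Electronics: min=1699.98, max=1699.98
  Furniture: min=876.30, max=876.30
  Media: min=197.21, max=1963.61
  Sports: min=626.33, max=1953.74
  Tools: min=493.20, max=493.20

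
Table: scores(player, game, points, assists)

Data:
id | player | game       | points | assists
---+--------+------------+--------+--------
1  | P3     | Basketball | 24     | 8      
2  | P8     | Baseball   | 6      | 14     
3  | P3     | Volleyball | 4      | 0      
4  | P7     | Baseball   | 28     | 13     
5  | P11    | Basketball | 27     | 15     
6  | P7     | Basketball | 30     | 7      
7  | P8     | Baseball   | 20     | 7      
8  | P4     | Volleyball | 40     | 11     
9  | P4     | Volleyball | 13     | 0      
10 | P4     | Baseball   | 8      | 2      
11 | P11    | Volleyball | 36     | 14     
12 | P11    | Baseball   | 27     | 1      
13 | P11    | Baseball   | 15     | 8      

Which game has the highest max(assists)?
SELECT game, MAX(assists) as val
FROM scores
GROUP BY game
ORDER BY val DESC
LIMIT 1

Result: Basketball with max(assists) = 15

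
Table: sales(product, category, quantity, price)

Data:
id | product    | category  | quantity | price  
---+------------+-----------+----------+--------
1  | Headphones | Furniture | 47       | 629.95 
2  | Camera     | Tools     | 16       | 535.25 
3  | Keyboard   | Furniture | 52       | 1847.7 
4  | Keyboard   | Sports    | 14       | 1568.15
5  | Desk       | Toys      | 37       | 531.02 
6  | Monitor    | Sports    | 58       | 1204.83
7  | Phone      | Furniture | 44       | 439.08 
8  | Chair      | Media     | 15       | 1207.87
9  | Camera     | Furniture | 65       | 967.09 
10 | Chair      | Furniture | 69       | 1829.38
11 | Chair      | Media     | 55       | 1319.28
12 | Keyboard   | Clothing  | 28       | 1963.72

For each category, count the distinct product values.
SELECT category, COUNT(DISTINCT product)
FROM sales
GROUP BY category

Result:
  Clothing: 1 distinct
  Furniture: 5 distinct
  Media: 1 distinct
  Sports: 2 distinct
  Tools: 1 distinct
  Toys: 1 distinct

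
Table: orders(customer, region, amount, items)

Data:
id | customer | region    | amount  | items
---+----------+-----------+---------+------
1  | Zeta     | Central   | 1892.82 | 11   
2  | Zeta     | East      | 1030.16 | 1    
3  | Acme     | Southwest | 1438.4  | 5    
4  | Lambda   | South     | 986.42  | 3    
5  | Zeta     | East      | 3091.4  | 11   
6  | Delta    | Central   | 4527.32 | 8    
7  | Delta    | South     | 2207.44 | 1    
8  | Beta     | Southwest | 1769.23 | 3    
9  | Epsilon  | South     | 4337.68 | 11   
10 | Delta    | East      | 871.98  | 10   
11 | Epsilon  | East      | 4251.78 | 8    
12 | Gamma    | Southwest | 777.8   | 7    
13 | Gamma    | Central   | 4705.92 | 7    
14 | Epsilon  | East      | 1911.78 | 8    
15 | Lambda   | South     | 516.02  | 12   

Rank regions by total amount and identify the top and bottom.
SELECT region, SUM(amount)
FROM orders
GROUP BY region
ORDER BY SUM(amount)

All groups:
  Southwest: 3985.43
  South: 8047.56
  Central: 11126.06
  East: 11157.10

Highest: East (11157.10)
Lowest: Southwest (3985.43)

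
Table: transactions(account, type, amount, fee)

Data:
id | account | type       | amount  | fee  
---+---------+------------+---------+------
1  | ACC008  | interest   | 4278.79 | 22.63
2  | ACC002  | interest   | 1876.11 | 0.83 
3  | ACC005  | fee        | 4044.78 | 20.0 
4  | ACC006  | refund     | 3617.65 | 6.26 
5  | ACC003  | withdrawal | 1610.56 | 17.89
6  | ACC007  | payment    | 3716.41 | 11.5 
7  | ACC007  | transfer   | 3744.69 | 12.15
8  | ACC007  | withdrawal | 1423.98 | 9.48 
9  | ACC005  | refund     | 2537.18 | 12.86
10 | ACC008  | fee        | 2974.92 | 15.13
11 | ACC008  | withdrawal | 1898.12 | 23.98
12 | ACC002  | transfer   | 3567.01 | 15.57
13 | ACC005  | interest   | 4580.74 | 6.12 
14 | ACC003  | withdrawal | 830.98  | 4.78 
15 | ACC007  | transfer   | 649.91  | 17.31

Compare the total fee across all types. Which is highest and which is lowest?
SELECT type, SUM(fee)
FROM transactions
GROUP BY type
ORDER BY SUM(fee)

All groups:
  payment: 11.50
  refund: 19.12
  interest: 29.58
  fee: 35.13
  transfer: 45.03
  withdrawal: 56.13

Highest: withdrawal (56.13)
Lowest: payment (11.50)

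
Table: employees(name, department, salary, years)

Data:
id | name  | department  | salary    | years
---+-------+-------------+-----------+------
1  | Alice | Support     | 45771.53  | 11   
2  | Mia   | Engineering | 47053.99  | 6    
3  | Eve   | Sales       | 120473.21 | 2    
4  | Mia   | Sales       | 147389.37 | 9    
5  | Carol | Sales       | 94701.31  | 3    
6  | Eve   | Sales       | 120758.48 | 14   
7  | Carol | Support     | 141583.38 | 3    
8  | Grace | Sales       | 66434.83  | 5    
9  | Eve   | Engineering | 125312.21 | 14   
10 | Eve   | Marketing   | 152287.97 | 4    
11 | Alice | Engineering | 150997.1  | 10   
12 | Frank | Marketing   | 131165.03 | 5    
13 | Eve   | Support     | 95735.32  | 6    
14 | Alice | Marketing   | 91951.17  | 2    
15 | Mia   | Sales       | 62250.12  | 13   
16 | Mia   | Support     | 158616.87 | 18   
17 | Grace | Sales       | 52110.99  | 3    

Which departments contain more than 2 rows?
SELECT department, COUNT(*) as cnt
FROM employees
GROUP BY department
HAVING COUNT(*) > 2

Result:
  Engineering: 3
  Marketing: 3
  Sales: 7
  Support: 4

Note: HAVING filters groups after aggregation, WHERE filters rows before.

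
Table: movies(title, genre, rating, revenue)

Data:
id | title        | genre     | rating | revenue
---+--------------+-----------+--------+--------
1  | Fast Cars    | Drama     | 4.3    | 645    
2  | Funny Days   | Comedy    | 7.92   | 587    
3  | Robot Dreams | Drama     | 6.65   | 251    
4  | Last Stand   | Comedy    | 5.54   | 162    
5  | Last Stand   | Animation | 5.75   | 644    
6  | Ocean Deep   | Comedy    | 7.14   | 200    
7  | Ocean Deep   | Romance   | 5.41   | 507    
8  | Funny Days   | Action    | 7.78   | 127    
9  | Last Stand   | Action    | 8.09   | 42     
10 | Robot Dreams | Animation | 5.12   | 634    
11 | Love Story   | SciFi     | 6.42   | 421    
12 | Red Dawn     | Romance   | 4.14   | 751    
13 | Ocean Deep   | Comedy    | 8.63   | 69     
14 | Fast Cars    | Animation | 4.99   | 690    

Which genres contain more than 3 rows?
SELECT genre, COUNT(*) as cnt
FROM movies
GROUP BY genre
HAVING COUNT(*) > 3

Result:
  Comedy: 4

Note: HAVING filters groups after aggregation, WHERE filters rows before.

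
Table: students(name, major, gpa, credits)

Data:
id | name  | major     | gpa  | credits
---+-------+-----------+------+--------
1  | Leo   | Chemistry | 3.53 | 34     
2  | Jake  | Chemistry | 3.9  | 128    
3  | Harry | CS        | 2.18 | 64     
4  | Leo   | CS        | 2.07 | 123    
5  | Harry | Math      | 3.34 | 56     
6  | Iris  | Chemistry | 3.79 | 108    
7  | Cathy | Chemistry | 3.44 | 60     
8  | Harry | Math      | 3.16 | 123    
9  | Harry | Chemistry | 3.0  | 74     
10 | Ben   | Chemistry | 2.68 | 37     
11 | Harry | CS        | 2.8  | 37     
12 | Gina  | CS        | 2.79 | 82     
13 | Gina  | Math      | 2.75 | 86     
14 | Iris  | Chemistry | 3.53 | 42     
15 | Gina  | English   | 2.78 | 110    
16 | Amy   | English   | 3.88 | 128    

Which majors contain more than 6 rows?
SELECT major, COUNT(*) as cnt
FROM students
GROUP BY major
HAVING COUNT(*) > 6

Result:
  Chemistry: 7

Note: HAVING filters groups after aggregation, WHERE filters rows before.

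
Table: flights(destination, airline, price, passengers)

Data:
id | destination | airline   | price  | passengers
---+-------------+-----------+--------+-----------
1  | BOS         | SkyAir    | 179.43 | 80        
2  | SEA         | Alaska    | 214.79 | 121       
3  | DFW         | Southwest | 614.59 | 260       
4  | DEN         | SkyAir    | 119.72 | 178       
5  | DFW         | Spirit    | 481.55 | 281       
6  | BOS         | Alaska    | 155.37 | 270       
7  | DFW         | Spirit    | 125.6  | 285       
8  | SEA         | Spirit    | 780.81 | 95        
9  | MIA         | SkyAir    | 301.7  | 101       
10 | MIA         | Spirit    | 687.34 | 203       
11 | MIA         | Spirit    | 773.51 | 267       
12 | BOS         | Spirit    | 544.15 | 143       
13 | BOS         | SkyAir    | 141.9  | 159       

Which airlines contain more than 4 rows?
SELECT airline, COUNT(*) as cnt
FROM flights
GROUP BY airline
HAVING COUNT(*) > 4

Result:
  Spirit: 6

Note: HAVING filters groups after aggregation, WHERE filters rows before.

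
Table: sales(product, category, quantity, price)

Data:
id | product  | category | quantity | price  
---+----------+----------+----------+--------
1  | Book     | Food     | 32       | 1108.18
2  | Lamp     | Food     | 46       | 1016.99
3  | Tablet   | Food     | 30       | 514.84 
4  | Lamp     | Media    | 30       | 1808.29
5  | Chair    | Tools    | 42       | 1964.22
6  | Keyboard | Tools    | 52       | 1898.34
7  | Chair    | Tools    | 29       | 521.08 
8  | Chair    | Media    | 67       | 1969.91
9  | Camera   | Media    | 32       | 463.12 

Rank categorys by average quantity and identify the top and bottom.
SELECT category, AVG(quantity)
FROM sales
GROUP BY category
ORDER BY AVG(quantity)

All groups:
  Food: 36.00
  Tools: 41.00
  Media: 43.00

Highest: Media (43.00)
Lowest: Food (36.00)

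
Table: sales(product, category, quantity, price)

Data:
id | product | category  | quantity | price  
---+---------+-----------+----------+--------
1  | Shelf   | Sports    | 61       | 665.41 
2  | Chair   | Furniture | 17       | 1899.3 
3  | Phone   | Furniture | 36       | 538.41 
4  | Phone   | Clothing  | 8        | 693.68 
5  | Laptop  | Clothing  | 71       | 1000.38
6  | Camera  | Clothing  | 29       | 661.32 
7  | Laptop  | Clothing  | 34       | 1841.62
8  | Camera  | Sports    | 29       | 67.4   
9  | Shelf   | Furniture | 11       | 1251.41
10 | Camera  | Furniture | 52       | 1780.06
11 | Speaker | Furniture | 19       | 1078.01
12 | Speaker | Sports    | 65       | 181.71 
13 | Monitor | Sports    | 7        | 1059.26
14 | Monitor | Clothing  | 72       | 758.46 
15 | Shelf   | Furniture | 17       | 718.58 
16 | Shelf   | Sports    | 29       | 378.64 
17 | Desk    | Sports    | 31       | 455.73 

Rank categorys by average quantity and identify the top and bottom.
SELECT category, AVG(quantity)
FROM sales
GROUP BY category
ORDER BY AVG(quantity)

All groups:
  Furniture: 25.33
  Sports: 37.00
  Clothing: 42.80

Highest: Clothing (42.80)
Lowest: Furniture (25.33)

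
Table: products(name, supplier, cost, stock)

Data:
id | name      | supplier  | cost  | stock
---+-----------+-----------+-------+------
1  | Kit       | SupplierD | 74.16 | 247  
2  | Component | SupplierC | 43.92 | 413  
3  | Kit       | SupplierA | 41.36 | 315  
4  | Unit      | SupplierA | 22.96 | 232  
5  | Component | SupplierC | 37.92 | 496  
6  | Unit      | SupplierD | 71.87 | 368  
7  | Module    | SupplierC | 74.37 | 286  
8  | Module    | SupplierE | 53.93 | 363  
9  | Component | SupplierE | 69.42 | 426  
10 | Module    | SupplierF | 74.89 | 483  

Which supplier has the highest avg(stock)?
SELECT supplier, AVG(stock) as val
FROM products
GROUP BY supplier
ORDER BY val DESC
LIMIT 1

Result: SupplierF with avg(stock) = 483.00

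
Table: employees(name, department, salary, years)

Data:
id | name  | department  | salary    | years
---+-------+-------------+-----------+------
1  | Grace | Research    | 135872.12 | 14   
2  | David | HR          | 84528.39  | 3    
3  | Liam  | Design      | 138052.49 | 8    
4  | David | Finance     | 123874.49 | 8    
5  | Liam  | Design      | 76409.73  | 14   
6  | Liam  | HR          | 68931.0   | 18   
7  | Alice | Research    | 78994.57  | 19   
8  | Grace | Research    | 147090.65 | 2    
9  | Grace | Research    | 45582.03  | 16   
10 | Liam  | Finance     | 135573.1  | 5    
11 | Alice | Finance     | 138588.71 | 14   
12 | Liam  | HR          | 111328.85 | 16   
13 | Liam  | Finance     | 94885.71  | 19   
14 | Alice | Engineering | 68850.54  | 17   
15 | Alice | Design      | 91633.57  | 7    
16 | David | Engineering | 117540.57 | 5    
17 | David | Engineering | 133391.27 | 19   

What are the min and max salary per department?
SELECT department, MIN(salary), MAX(salary)
FROM employees
GROUP BY department

Result:
  Design: min=76409.73, max=138052.49
  Engineering: min=68850.54, max=133391.27
  Finance: min=94885.71, max=138588.71
  HR: min=68931.00, max=111328.85
  Research: min=45582.03, max=147090.65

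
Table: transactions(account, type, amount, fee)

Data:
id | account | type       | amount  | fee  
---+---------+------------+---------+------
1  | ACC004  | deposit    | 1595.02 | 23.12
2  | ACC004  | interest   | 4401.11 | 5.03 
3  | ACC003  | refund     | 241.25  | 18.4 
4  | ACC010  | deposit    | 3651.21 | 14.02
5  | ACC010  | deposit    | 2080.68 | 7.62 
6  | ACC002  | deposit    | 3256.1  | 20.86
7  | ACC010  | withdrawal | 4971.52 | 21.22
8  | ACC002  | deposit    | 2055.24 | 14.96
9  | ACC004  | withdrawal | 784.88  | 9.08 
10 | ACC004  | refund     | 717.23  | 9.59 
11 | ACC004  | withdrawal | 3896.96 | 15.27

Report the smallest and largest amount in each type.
SELECT type, MIN(amount), MAX(amount)
FROM transactions
GROUP BY type

Result:
  deposit: min=1595.02, max=3651.21
  interest: min=4401.11, max=4401.11
  refund: min=241.25, max=717.23
  withdrawal: min=784.88, max=4971.52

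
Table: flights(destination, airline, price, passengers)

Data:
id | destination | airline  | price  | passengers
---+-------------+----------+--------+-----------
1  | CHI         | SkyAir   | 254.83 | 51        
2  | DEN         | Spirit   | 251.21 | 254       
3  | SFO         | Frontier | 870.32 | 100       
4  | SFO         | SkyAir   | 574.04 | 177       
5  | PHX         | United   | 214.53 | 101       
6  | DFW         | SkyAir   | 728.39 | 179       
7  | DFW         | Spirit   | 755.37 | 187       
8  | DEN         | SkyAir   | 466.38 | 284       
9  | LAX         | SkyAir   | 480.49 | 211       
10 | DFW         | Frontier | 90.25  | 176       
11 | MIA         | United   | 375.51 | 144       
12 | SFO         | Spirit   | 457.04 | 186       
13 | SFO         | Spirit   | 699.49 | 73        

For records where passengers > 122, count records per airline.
SELECT airline, COUNT(*)
FROM flights
WHERE passengers > 122
GROUP BY airline

Note: WHERE filters rows before grouping.

Result:
  Frontier: 1
  SkyAir: 4
  Spirit: 3
  United: 1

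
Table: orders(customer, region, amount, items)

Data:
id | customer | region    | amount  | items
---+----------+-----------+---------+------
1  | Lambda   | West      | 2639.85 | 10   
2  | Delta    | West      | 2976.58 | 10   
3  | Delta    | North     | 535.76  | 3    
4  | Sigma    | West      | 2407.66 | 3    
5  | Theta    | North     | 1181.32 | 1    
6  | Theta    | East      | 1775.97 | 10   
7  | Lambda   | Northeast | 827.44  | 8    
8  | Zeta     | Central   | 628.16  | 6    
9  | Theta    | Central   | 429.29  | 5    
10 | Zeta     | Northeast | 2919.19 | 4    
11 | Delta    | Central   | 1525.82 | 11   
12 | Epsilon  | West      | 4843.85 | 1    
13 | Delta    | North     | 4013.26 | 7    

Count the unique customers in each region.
SELECT region, COUNT(DISTINCT customer)
FROM orders
GROUP BY region

Result:
  Central: 3 distinct
  East: 1 distinct
  North: 2 distinct
  Northeast: 2 distinct
  West: 4 distinct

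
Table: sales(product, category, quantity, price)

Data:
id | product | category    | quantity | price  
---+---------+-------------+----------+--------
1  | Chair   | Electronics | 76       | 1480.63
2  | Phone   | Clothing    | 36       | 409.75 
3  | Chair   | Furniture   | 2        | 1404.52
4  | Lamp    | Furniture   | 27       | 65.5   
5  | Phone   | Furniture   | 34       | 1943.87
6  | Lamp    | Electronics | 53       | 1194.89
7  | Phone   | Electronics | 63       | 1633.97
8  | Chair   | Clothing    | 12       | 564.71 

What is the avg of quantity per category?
SELECT category, AVG(quantity) as result
FROM sales
GROUP BY category

Result:
  Clothing: 24.00
  Electronics: 64.00
  Furniture: 21.00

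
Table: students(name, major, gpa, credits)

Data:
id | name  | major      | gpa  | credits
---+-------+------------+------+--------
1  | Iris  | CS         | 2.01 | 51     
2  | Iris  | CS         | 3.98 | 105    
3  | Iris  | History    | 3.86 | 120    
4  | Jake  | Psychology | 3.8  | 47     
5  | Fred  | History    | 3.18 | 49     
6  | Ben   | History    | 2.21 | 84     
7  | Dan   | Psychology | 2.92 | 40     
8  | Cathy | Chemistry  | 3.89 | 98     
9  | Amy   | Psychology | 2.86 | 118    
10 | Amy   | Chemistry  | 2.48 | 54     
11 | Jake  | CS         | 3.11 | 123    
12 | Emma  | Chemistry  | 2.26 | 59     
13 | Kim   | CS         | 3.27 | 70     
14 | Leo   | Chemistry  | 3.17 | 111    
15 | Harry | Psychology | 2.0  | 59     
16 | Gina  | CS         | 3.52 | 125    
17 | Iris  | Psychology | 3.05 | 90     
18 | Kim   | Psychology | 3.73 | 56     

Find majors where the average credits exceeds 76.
SELECT major, AVG(credits)
FROM students
GROUP BY major
HAVING AVG(credits) > 76

Result:
  CS: avg=94.80
  Chemistry: avg=80.50
  History: avg=84.33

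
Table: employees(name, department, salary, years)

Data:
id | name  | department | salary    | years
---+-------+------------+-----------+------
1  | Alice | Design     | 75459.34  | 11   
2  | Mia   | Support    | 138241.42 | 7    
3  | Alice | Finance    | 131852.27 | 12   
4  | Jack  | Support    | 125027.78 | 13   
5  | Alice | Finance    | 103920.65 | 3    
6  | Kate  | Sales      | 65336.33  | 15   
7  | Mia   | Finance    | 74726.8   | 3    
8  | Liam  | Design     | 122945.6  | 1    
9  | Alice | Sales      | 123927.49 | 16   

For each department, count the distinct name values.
SELECT department, COUNT(DISTINCT name)
FROM employees
GROUP BY department

Result:
  Design: 2 distinct
  Finance: 2 distinct
  Sales: 2 distinct
  Support: 2 distinct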